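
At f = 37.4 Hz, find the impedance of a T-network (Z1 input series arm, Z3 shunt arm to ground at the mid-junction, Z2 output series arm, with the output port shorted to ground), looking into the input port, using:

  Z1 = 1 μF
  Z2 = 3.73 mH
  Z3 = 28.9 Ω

Step 1 — Angular frequency: ω = 2π·f = 2π·37.4 = 235 rad/s.
Step 2 — Component impedances:
  Z1: Z = 1/(jωC) = -j/(ω·C) = 0 - j4255 Ω
  Z2: Z = jωL = j·235·0.00373 = 0 + j0.8765 Ω
  Z3: Z = R = 28.9 Ω
Step 3 — With the output port shorted to ground, the output series arm Z2 runs from the junction to ground; the shunt arm Z3 also runs from the junction to ground. They appear in parallel: Z3 || Z2 = 0.02656 + j0.8757 Ω.
Step 4 — Series with input arm Z1: Z_in = Z1 + (Z3 || Z2) = 0.02656 - j4255 Ω = 4255∠-90.0° Ω.

Z = 0.02656 - j4255 Ω = 4255∠-90.0° Ω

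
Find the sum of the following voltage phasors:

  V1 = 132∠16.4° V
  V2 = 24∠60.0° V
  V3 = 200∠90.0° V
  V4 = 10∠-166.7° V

Step 1 — Convert each phasor to rectangular form:
  V1 = 132·(cos(16.4°) + j·sin(16.4°)) = 126.6 + j37.27 V
  V2 = 24·(cos(60.0°) + j·sin(60.0°)) = 12 + j20.78 V
  V3 = 200·(cos(90.0°) + j·sin(90.0°)) = 0 + j200 V
  V4 = 10·(cos(-166.7°) + j·sin(-166.7°)) = -9.732 - j2.3 V
Step 2 — Sum components: V_total = 128.9 + j255.8 V.
Step 3 — Convert to polar: |V_total| = 286.4 V, ∠V_total = 63.3°.

V_total = 286.4∠63.3° V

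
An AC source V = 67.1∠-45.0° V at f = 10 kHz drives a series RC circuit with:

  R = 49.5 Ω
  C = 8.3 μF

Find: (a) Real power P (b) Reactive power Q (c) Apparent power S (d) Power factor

Step 1 — Angular frequency: ω = 2π·f = 2π·1e+04 = 6.283e+04 rad/s.
Step 2 — Component impedances:
  R: Z = R = 49.5 Ω
  C: Z = 1/(jωC) = -j/(ω·C) = 0 - j1.918 Ω
Step 3 — Series combination: Z_total = R + C = 49.5 - j1.918 Ω = 49.54∠-2.2° Ω.
Step 4 — Source phasor: V = 67.1∠-45.0° V = 47.45 - j47.45 V.
Step 5 — Current: I = V / Z = 0.9942 - j0.92 A = 1.355∠-42.8° A.
Step 6 — Complex power: S = V·I* = 90.82 - j3.518 VA.
Step 7 — Real power: P = Re(S) = 90.82 W.
Step 8 — Reactive power: Q = Im(S) = -3.518 VAR.
Step 9 — Apparent power: |S| = 90.89 VA.
Step 10 — Power factor: PF = P/|S| = 0.9993 (leading).

(a) P = 90.82 W  (b) Q = -3.518 VAR  (c) S = 90.89 VA  (d) PF = 0.9993 (leading)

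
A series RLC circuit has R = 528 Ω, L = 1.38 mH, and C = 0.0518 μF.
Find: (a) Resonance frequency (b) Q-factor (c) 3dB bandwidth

Step 1 — Resonance condition Im(Z)=0 gives ω₀ = 1/√(LC).
Step 2 — ω₀ = 1/√(0.00138·5.18e-08) = 1.183e+05 rad/s.
Step 3 — f₀ = ω₀/(2π) = 1.882e+04 Hz.
Step 4 — Series Q: Q = ω₀L/R = 1.183e+05·0.00138/528 = 0.3091.
Step 5 — 3dB bandwidth: Δω = ω₀/Q = 3.826e+05 rad/s; BW = Δω/(2π) = 6.089e+04 Hz.

(a) f₀ = 1.882e+04 Hz  (b) Q = 0.3091  (c) BW = 6.089e+04 Hz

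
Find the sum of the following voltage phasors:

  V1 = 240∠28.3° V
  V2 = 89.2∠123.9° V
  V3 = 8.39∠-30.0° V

Step 1 — Convert each phasor to rectangular form:
  V1 = 240·(cos(28.3°) + j·sin(28.3°)) = 211.3 + j113.8 V
  V2 = 89.2·(cos(123.9°) + j·sin(123.9°)) = -49.75 + j74.04 V
  V3 = 8.39·(cos(-30.0°) + j·sin(-30.0°)) = 7.266 - j4.195 V
Step 2 — Sum components: V_total = 168.8 + j183.6 V.
Step 3 — Convert to polar: |V_total| = 249.4 V, ∠V_total = 47.4°.

V_total = 249.4∠47.4° V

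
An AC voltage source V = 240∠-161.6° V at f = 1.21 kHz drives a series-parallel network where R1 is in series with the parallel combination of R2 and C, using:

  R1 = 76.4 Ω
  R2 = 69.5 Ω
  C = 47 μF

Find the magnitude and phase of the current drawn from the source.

Step 1 — Angular frequency: ω = 2π·f = 2π·1210 = 7603 rad/s.
Step 2 — Component impedances:
  R1: Z = R = 76.4 Ω
  R2: Z = R = 69.5 Ω
  C: Z = 1/(jωC) = -j/(ω·C) = 0 - j2.799 Ω
Step 3 — Parallel branch: R2 || C = 1/(1/R2 + 1/C) = 0.1125 - j2.794 Ω.
Step 4 — Series with R1: Z_total = R1 + (R2 || C) = 76.51 - j2.794 Ω = 76.56∠-2.1° Ω.
Step 5 — Source phasor: V = 240∠-161.6° V = -227.7 - j75.76 V.
Step 6 — Ohm's law: I = V / Z_total = (-227.7 - j75.76) / (76.51 - j2.794) = -2.936 - j1.097 A.
Step 7 — Convert to polar: |I| = 3.135 A, ∠I = -159.5°.

I = 3.135∠-159.5° A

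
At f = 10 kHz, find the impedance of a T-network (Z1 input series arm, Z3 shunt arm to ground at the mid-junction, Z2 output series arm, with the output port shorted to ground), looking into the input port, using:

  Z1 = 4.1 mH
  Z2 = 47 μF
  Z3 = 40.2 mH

Step 1 — Angular frequency: ω = 2π·f = 2π·1e+04 = 6.283e+04 rad/s.
Step 2 — Component impedances:
  Z1: Z = jωL = j·6.283e+04·0.0041 = 0 + j257.6 Ω
  Z2: Z = 1/(jωC) = -j/(ω·C) = 0 - j0.3386 Ω
  Z3: Z = jωL = j·6.283e+04·0.0402 = 0 + j2526 Ω
Step 3 — With the output port shorted to ground, the output series arm Z2 runs from the junction to ground; the shunt arm Z3 also runs from the junction to ground. They appear in parallel: Z3 || Z2 = 0 - j0.3387 Ω.
Step 4 — Series with input arm Z1: Z_in = Z1 + (Z3 || Z2) = 0 + j257.3 Ω = 257.3∠90.0° Ω.

Z = 0 + j257.3 Ω = 257.3∠90.0° Ω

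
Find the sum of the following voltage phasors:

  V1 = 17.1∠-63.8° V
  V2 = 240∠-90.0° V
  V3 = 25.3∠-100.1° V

Step 1 — Convert each phasor to rectangular form:
  V1 = 17.1·(cos(-63.8°) + j·sin(-63.8°)) = 7.55 - j15.34 V
  V2 = 240·(cos(-90.0°) + j·sin(-90.0°)) = 0 - j240 V
  V3 = 25.3·(cos(-100.1°) + j·sin(-100.1°)) = -4.437 - j24.91 V
Step 2 — Sum components: V_total = 3.113 - j280.3 V.
Step 3 — Convert to polar: |V_total| = 280.3 V, ∠V_total = -89.4°.

V_total = 280.3∠-89.4° V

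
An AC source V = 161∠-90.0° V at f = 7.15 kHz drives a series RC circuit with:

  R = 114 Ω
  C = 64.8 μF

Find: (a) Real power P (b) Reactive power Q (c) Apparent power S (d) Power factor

Step 1 — Angular frequency: ω = 2π·f = 2π·7150 = 4.492e+04 rad/s.
Step 2 — Component impedances:
  R: Z = R = 114 Ω
  C: Z = 1/(jωC) = -j/(ω·C) = 0 - j0.3435 Ω
Step 3 — Series combination: Z_total = R + C = 114 - j0.3435 Ω = 114∠-0.2° Ω.
Step 4 — Source phasor: V = 161∠-90.0° V = 0 - j161 V.
Step 5 — Current: I = V / Z = 0.004256 - j1.412 A = 1.412∠-89.8° A.
Step 6 — Complex power: S = V·I* = 227.4 - j0.6851 VA.
Step 7 — Real power: P = Re(S) = 227.4 W.
Step 8 — Reactive power: Q = Im(S) = -0.6851 VAR.
Step 9 — Apparent power: |S| = 227.4 VA.
Step 10 — Power factor: PF = P/|S| = 1 (leading).

(a) P = 227.4 W  (b) Q = -0.6851 VAR  (c) S = 227.4 VA  (d) PF = 1 (leading)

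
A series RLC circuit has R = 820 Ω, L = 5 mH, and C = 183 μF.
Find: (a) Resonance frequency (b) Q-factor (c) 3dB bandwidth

Step 1 — Resonance: ω₀ = 1/√(LC) = 1/√(0.005·0.000183) = 1045 rad/s.
Step 2 — f₀ = ω₀/(2π) = 166.4 Hz.
Step 3 — Series Q: Q = ω₀L/R = 1045·0.005/820 = 0.006374.
Step 4 — Bandwidth: Δω = ω₀/Q = 1.64e+05 rad/s; BW = Δω/(2π) = 2.61e+04 Hz.

(a) f₀ = 166.4 Hz  (b) Q = 0.006374  (c) BW = 2.61e+04 Hz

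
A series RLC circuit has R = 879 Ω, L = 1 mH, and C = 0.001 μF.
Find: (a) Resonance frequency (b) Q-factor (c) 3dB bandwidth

Step 1 — Resonance: ω₀ = 1/√(LC) = 1/√(0.001·1e-09) = 1e+06 rad/s.
Step 2 — f₀ = ω₀/(2π) = 1.592e+05 Hz.
Step 3 — Series Q: Q = ω₀L/R = 1e+06·0.001/879 = 1.138.
Step 4 — Bandwidth: Δω = ω₀/Q = 8.79e+05 rad/s; BW = Δω/(2π) = 1.399e+05 Hz.

(a) f₀ = 1.592e+05 Hz  (b) Q = 1.138  (c) BW = 1.399e+05 Hz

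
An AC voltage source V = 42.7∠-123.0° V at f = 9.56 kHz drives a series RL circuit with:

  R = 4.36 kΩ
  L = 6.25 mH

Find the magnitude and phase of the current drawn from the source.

Step 1 — Angular frequency: ω = 2π·f = 2π·9560 = 6.007e+04 rad/s.
Step 2 — Component impedances:
  R: Z = R = 4360 Ω
  L: Z = jωL = j·6.007e+04·0.00625 = 0 + j375.4 Ω
Step 3 — Series combination: Z_total = R + L = 4360 + j375.4 Ω = 4376∠4.9° Ω.
Step 4 — Source phasor: V = 42.7∠-123.0° V = -23.26 - j35.81 V.
Step 5 — Ohm's law: I = V / Z_total = (-23.26 - j35.81) / (4360 + j375.4) = -0.005997 - j0.007697 A.
Step 6 — Convert to polar: |I| = 0.009757 A, ∠I = -127.9°.

I = 0.009757∠-127.9° A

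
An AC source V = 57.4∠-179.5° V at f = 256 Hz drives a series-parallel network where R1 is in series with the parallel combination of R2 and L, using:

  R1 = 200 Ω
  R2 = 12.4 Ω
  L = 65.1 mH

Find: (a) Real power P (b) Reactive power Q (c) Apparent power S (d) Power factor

Step 1 — Angular frequency: ω = 2π·f = 2π·256 = 1608 rad/s.
Step 2 — Component impedances:
  R1: Z = R = 200 Ω
  R2: Z = R = 12.4 Ω
  L: Z = jωL = j·1608·0.0651 = 0 + j104.7 Ω
Step 3 — Parallel branch: R2 || L = 1/(1/R2 + 1/L) = 12.23 + j1.448 Ω.
Step 4 — Series with R1: Z_total = R1 + (R2 || L) = 212.2 + j1.448 Ω = 212.2∠0.4° Ω.
Step 5 — Source phasor: V = 57.4∠-179.5° V = -57.4 - j0.5009 V.
Step 6 — Current: I = V / Z = -0.2705 - j0.0005148 A = 0.2705∠-179.9° A.
Step 7 — Complex power: S = V·I* = 15.52 + j0.1059 VA.
Step 8 — Real power: P = Re(S) = 15.52 W.
Step 9 — Reactive power: Q = Im(S) = 0.1059 VAR.
Step 10 — Apparent power: |S| = 15.52 VA.
Step 11 — Power factor: PF = P/|S| = 1 (lagging).

(a) P = 15.52 W  (b) Q = 0.1059 VAR  (c) S = 15.52 VA  (d) PF = 1 (lagging)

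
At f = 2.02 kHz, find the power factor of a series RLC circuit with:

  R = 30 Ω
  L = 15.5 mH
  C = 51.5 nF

Step 1 — Angular frequency: ω = 2π·f = 2π·2020 = 1.269e+04 rad/s.
Step 2 — Component impedances:
  R: Z = R = 30 Ω
  L: Z = jωL = j·1.269e+04·0.0155 = 0 + j196.7 Ω
  C: Z = 1/(jωC) = -j/(ω·C) = 0 - j1530 Ω
Step 3 — Series combination: Z_total = R + L + C = 30 - j1333 Ω = 1334∠-88.7° Ω.
Step 4 — Power factor: PF = cos(φ) = Re(Z)/|Z| = 30/1333.5 = 0.0225.
Step 5 — Type: Im(Z) = -1333 ⇒ leading (phase φ = -88.7°).

PF = 0.0225 (leading, φ = -88.7°)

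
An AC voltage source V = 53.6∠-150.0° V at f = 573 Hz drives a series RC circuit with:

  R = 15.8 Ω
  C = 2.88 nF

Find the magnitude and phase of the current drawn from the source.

Step 1 — Angular frequency: ω = 2π·f = 2π·573 = 3600 rad/s.
Step 2 — Component impedances:
  R: Z = R = 15.8 Ω
  C: Z = 1/(jωC) = -j/(ω·C) = 0 - j9.644e+04 Ω
Step 3 — Series combination: Z_total = R + C = 15.8 - j9.644e+04 Ω = 9.644e+04∠-90.0° Ω.
Step 4 — Source phasor: V = 53.6∠-150.0° V = -46.42 - j26.8 V.
Step 5 — Ohm's law: I = V / Z_total = (-46.42 - j26.8) / (15.8 - j9.644e+04) = 0.0002778 - j0.0004814 A.
Step 6 — Convert to polar: |I| = 0.0005558 A, ∠I = -60.0°.

I = 0.0005558∠-60.0° A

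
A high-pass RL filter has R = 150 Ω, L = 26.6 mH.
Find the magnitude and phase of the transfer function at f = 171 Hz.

Step 1 — Angular frequency: ω = 2π·171 = 1074 rad/s.
Step 2 — Transfer function: H(jω) = jωL/(R + jωL).
Step 3 — Numerator jωL = j·28.58; denominator R + jωL = 150 + j28.58.
Step 4 — H = 0.03503 + j0.1839.
Step 5 — Magnitude: |H| = 0.1872 (-14.6 dB); phase: φ = 79.2°.

|H| = 0.1872 (-14.6 dB), φ = 79.2°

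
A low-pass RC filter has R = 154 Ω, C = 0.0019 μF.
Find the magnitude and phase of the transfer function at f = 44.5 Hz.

Step 1 — Angular frequency: ω = 2π·44.5 = 279.6 rad/s.
Step 2 — Transfer function: H(jω) = 1/(1 + jωRC).
Step 3 — Denominator: 1 + jωRC = 1 + j·279.6·154·1.9e-09 = 1 + j8.181e-05.
Step 4 — H = 1 - j8.181e-05.
Step 5 — Magnitude: |H| = 1 (-0.0 dB); phase: φ = -0.0°.

|H| = 1 (-0.0 dB), φ = -0.0°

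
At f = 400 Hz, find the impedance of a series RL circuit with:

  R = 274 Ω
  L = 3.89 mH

Step 1 — Angular frequency: ω = 2π·f = 2π·400 = 2513 rad/s.
Step 2 — Component impedances:
  R: Z = R = 274 Ω
  L: Z = jωL = j·2513·0.00389 = 0 + j9.777 Ω
Step 3 — Series combination: Z_total = R + L = 274 + j9.777 Ω = 274.2∠2.0° Ω.

Z = 274 + j9.777 Ω = 274.2∠2.0° Ω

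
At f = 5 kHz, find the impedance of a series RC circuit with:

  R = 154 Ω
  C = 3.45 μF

Step 1 — Angular frequency: ω = 2π·f = 2π·5000 = 3.142e+04 rad/s.
Step 2 — Component impedances:
  R: Z = R = 154 Ω
  C: Z = 1/(jωC) = -j/(ω·C) = 0 - j9.226 Ω
Step 3 — Series combination: Z_total = R + C = 154 - j9.226 Ω = 154.3∠-3.4° Ω.

Z = 154 - j9.226 Ω = 154.3∠-3.4° Ω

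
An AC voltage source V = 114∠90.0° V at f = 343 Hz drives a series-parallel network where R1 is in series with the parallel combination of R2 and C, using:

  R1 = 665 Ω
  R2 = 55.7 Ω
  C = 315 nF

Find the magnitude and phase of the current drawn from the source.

Step 1 — Angular frequency: ω = 2π·f = 2π·343 = 2155 rad/s.
Step 2 — Component impedances:
  R1: Z = R = 665 Ω
  R2: Z = R = 55.7 Ω
  C: Z = 1/(jωC) = -j/(ω·C) = 0 - j1473 Ω
Step 3 — Parallel branch: R2 || C = 1/(1/R2 + 1/C) = 55.62 - j2.103 Ω.
Step 4 — Series with R1: Z_total = R1 + (R2 || C) = 720.6 - j2.103 Ω = 720.6∠-0.2° Ω.
Step 5 — Source phasor: V = 114∠90.0° V = 0 + j114 V.
Step 6 — Ohm's law: I = V / Z_total = (0 + j114) / (720.6 - j2.103) = -0.0004617 + j0.1582 A.
Step 7 — Convert to polar: |I| = 0.1582 A, ∠I = 90.2°.

I = 0.1582∠90.2° A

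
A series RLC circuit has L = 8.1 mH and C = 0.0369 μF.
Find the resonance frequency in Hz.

Step 1 — Resonance condition Im(Z)=0 gives ω₀ = 1/√(LC).
Step 2 — ω₀ = 1/√(0.0081·3.69e-08) = 5.784e+04 rad/s.
Step 3 — f₀ = ω₀/(2π) = 9206 Hz.

f₀ = 9206 Hz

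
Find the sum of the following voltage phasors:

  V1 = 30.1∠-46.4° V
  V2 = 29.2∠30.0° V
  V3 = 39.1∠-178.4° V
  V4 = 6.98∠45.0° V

Step 1 — Convert each phasor to rectangular form:
  V1 = 30.1·(cos(-46.4°) + j·sin(-46.4°)) = 20.76 - j21.8 V
  V2 = 29.2·(cos(30.0°) + j·sin(30.0°)) = 25.29 + j14.6 V
  V3 = 39.1·(cos(-178.4°) + j·sin(-178.4°)) = -39.08 - j1.092 V
  V4 = 6.98·(cos(45.0°) + j·sin(45.0°)) = 4.936 + j4.936 V
Step 2 — Sum components: V_total = 11.9 - j3.354 V.
Step 3 — Convert to polar: |V_total| = 12.36 V, ∠V_total = -15.7°.

V_total = 12.36∠-15.7° V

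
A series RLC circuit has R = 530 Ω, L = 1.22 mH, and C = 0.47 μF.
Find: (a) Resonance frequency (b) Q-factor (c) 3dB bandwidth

Step 1 — Resonance condition Im(Z)=0 gives ω₀ = 1/√(LC).
Step 2 — ω₀ = 1/√(0.00122·4.7e-07) = 4.176e+04 rad/s.
Step 3 — f₀ = ω₀/(2π) = 6646 Hz.
Step 4 — Series Q: Q = ω₀L/R = 4.176e+04·0.00122/530 = 0.09613.
Step 5 — 3dB bandwidth: Δω = ω₀/Q = 4.344e+05 rad/s; BW = Δω/(2π) = 6.914e+04 Hz.

(a) f₀ = 6646 Hz  (b) Q = 0.09613  (c) BW = 6.914e+04 Hz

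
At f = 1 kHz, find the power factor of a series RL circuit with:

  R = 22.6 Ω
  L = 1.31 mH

Step 1 — Angular frequency: ω = 2π·f = 2π·1000 = 6283 rad/s.
Step 2 — Component impedances:
  R: Z = R = 22.6 Ω
  L: Z = jωL = j·6283·0.00131 = 0 + j8.231 Ω
Step 3 — Series combination: Z_total = R + L = 22.6 + j8.231 Ω = 24.05∠20.0° Ω.
Step 4 — Power factor: PF = cos(φ) = Re(Z)/|Z| = 22.6/24.052 = 0.9396.
Step 5 — Type: Im(Z) = 8.231 ⇒ lagging (phase φ = 20.0°).

PF = 0.9396 (lagging, φ = 20.0°)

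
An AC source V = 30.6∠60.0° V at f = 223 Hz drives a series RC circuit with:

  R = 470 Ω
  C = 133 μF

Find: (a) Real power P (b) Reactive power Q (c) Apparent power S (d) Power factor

Step 1 — Angular frequency: ω = 2π·f = 2π·223 = 1401 rad/s.
Step 2 — Component impedances:
  R: Z = R = 470 Ω
  C: Z = 1/(jωC) = -j/(ω·C) = 0 - j5.366 Ω
Step 3 — Series combination: Z_total = R + C = 470 - j5.366 Ω = 470∠-0.7° Ω.
Step 4 — Source phasor: V = 30.6∠60.0° V = 15.3 + j26.5 V.
Step 5 — Current: I = V / Z = 0.03191 + j0.05675 A = 0.0651∠60.7° A.
Step 6 — Complex power: S = V·I* = 1.992 - j0.02274 VA.
Step 7 — Real power: P = Re(S) = 1.992 W.
Step 8 — Reactive power: Q = Im(S) = -0.02274 VAR.
Step 9 — Apparent power: |S| = 1.992 VA.
Step 10 — Power factor: PF = P/|S| = 0.9999 (leading).

(a) P = 1.992 W  (b) Q = -0.02274 VAR  (c) S = 1.992 VA  (d) PF = 0.9999 (leading)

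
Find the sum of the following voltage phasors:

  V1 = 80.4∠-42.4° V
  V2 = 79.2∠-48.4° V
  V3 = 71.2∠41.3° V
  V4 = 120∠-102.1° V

Step 1 — Convert each phasor to rectangular form:
  V1 = 80.4·(cos(-42.4°) + j·sin(-42.4°)) = 59.37 - j54.21 V
  V2 = 79.2·(cos(-48.4°) + j·sin(-48.4°)) = 52.58 - j59.23 V
  V3 = 71.2·(cos(41.3°) + j·sin(41.3°)) = 53.49 + j46.99 V
  V4 = 120·(cos(-102.1°) + j·sin(-102.1°)) = -25.15 - j117.3 V
Step 2 — Sum components: V_total = 140.3 - j183.8 V.
Step 3 — Convert to polar: |V_total| = 231.2 V, ∠V_total = -52.6°.

V_total = 231.2∠-52.6° V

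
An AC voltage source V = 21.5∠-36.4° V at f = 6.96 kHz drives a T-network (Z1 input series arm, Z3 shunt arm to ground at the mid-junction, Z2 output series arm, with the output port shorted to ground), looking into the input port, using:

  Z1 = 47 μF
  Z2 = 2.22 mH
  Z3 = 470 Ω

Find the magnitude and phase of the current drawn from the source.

Step 1 — Angular frequency: ω = 2π·f = 2π·6960 = 4.373e+04 rad/s.
Step 2 — Component impedances:
  Z1: Z = 1/(jωC) = -j/(ω·C) = 0 - j0.4865 Ω
  Z2: Z = jωL = j·4.373e+04·0.00222 = 0 + j97.08 Ω
  Z3: Z = R = 470 Ω
Step 3 — With the output port shorted to ground, the output series arm Z2 runs from the junction to ground; the shunt arm Z3 also runs from the junction to ground. They appear in parallel: Z3 || Z2 = 19.23 + j93.11 Ω.
Step 4 — Series with input arm Z1: Z_in = Z1 + (Z3 || Z2) = 19.23 + j92.62 Ω = 94.6∠78.3° Ω.
Step 5 — Source phasor: V = 21.5∠-36.4° V = 17.31 - j12.76 V.
Step 6 — Ohm's law: I = V / Z_total = (17.31 - j12.76) / (19.23 + j92.62) = -0.09486 - j0.2065 A.
Step 7 — Convert to polar: |I| = 0.2273 A, ∠I = -114.7°.

I = 0.2273∠-114.7° A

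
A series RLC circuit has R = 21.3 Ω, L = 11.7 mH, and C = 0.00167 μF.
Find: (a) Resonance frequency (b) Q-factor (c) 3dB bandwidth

Step 1 — Resonance condition Im(Z)=0 gives ω₀ = 1/√(LC).
Step 2 — ω₀ = 1/√(0.0117·1.67e-09) = 2.262e+05 rad/s.
Step 3 — f₀ = ω₀/(2π) = 3.601e+04 Hz.
Step 4 — Series Q: Q = ω₀L/R = 2.262e+05·0.0117/21.3 = 124.3.
Step 5 — 3dB bandwidth: Δω = ω₀/Q = 1821 rad/s; BW = Δω/(2π) = 289.7 Hz.

(a) f₀ = 3.601e+04 Hz  (b) Q = 124.3  (c) BW = 289.7 Hz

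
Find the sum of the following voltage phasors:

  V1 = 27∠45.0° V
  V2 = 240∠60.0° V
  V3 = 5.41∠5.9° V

Step 1 — Convert each phasor to rectangular form:
  V1 = 27·(cos(45.0°) + j·sin(45.0°)) = 19.09 + j19.09 V
  V2 = 240·(cos(60.0°) + j·sin(60.0°)) = 120 + j207.8 V
  V3 = 5.41·(cos(5.9°) + j·sin(5.9°)) = 5.381 + j0.5561 V
Step 2 — Sum components: V_total = 144.5 + j227.5 V.
Step 3 — Convert to polar: |V_total| = 269.5 V, ∠V_total = 57.6°.

V_total = 269.5∠57.6° V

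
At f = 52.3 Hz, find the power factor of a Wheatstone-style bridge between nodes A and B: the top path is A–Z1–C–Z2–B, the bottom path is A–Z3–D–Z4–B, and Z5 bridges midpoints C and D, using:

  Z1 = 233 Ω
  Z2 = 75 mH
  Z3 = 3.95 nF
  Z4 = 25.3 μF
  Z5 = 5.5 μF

Step 1 — Angular frequency: ω = 2π·f = 2π·52.3 = 328.6 rad/s.
Step 2 — Component impedances:
  Z1: Z = R = 233 Ω
  Z2: Z = jωL = j·328.6·0.075 = 0 + j24.65 Ω
  Z3: Z = 1/(jωC) = -j/(ω·C) = 0 - j7.704e+05 Ω
  Z4: Z = 1/(jωC) = -j/(ω·C) = 0 - j120.3 Ω
  Z5: Z = 1/(jωC) = -j/(ω·C) = 0 - j553.3 Ω
Step 3 — Bridge requires nodal analysis (the Z5 bridge couples midpoints C and D, so the two paths cannot be reduced to a simple series/parallel combination). Setting node B to ground and injecting 1 A at node A, the 3-node admittance system at A, C, D solves to V_A = Z_AB = 233 + j25.51 Ω = 234.4∠6.2° Ω.
Step 4 — Power factor: PF = cos(φ) = Re(Z)/|Z| = 233.013/234.405 = 0.9941.
Step 5 — Type: Im(Z) = 25.51 ⇒ lagging (phase φ = 6.2°).

PF = 0.9941 (lagging, φ = 6.2°)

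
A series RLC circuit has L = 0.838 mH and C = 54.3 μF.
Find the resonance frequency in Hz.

Step 1 — Resonance condition Im(Z)=0 gives ω₀ = 1/√(LC).
Step 2 — ω₀ = 1/√(0.000838·5.43e-05) = 4688 rad/s.
Step 3 — f₀ = ω₀/(2π) = 746.1 Hz.

f₀ = 746.1 Hz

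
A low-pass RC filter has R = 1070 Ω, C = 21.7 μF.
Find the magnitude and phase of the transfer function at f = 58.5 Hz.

Step 1 — Angular frequency: ω = 2π·58.5 = 367.6 rad/s.
Step 2 — Transfer function: H(jω) = 1/(1 + jωRC).
Step 3 — Denominator: 1 + jωRC = 1 + j·367.6·1070·2.17e-05 = 1 + j8.535.
Step 4 — H = 0.01354 - j0.1156.
Step 5 — Magnitude: |H| = 0.1164 (-18.7 dB); phase: φ = -83.3°.

|H| = 0.1164 (-18.7 dB), φ = -83.3°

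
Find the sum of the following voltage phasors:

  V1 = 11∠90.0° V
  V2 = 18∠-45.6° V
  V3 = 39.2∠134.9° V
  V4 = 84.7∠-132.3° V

Step 1 — Convert each phasor to rectangular form:
  V1 = 11·(cos(90.0°) + j·sin(90.0°)) = 0 + j11 V
  V2 = 18·(cos(-45.6°) + j·sin(-45.6°)) = 12.59 - j12.86 V
  V3 = 39.2·(cos(134.9°) + j·sin(134.9°)) = -27.67 + j27.77 V
  V4 = 84.7·(cos(-132.3°) + j·sin(-132.3°)) = -57 - j62.65 V
Step 2 — Sum components: V_total = -72.08 - j36.74 V.
Step 3 — Convert to polar: |V_total| = 80.9 V, ∠V_total = -153.0°.

V_total = 80.9∠-153.0° V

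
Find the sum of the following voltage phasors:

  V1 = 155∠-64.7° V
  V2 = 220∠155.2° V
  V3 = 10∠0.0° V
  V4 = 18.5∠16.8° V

Step 1 — Convert each phasor to rectangular form:
  V1 = 155·(cos(-64.7°) + j·sin(-64.7°)) = 66.24 - j140.1 V
  V2 = 220·(cos(155.2°) + j·sin(155.2°)) = -199.7 + j92.28 V
  V3 = 10·(cos(0.0°) + j·sin(0.0°)) = 10 V
  V4 = 18.5·(cos(16.8°) + j·sin(16.8°)) = 17.71 + j5.347 V
Step 2 — Sum components: V_total = -105.8 - j42.51 V.
Step 3 — Convert to polar: |V_total| = 114 V, ∠V_total = -158.1°.

V_total = 114∠-158.1° V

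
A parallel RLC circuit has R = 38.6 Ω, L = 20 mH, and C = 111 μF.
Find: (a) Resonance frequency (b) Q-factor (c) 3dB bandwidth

Step 1 — Resonance: ω₀ = 1/√(LC) = 1/√(0.02·0.000111) = 671.2 rad/s.
Step 2 — f₀ = ω₀/(2π) = 106.8 Hz.
Step 3 — Parallel Q: Q = R/(ω₀L) = 38.6/(671.2·0.02) = 2.876.
Step 4 — Bandwidth: Δω = ω₀/Q = 233.4 rad/s; BW = Δω/(2π) = 37.15 Hz.

(a) f₀ = 106.8 Hz  (b) Q = 2.876  (c) BW = 37.15 Hz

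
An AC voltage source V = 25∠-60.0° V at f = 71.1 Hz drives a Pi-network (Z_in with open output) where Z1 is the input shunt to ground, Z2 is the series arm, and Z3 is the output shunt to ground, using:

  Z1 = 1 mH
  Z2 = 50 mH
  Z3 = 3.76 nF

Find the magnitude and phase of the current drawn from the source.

Step 1 — Angular frequency: ω = 2π·f = 2π·71.1 = 446.7 rad/s.
Step 2 — Component impedances:
  Z1: Z = jωL = j·446.7·0.001 = 0 + j0.4467 Ω
  Z2: Z = jωL = j·446.7·0.05 = 0 + j22.34 Ω
  Z3: Z = 1/(jωC) = -j/(ω·C) = 0 - j5.953e+05 Ω
Step 3 — With open output, the series arm Z2 and the output shunt Z3 appear in series to ground: Z2 + Z3 = 0 - j5.953e+05 Ω.
Step 4 — Parallel with input shunt Z1: Z_in = Z1 || (Z2 + Z3) = 0 + j0.4467 Ω = 0.4467∠90.0° Ω.
Step 5 — Source phasor: V = 25∠-60.0° V = 12.5 - j21.65 V.
Step 6 — Ohm's law: I = V / Z_total = (12.5 - j21.65) / (0 + j0.4467) = -48.46 - j27.98 A.
Step 7 — Convert to polar: |I| = 55.96 A, ∠I = -150.0°.

I = 55.96∠-150.0° A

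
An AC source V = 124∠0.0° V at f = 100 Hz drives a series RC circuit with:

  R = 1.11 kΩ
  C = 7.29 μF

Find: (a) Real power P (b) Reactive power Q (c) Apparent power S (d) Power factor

Step 1 — Angular frequency: ω = 2π·f = 2π·100 = 628.3 rad/s.
Step 2 — Component impedances:
  R: Z = R = 1110 Ω
  C: Z = 1/(jωC) = -j/(ω·C) = 0 - j218.3 Ω
Step 3 — Series combination: Z_total = R + C = 1110 - j218.3 Ω = 1131∠-11.1° Ω.
Step 4 — Source phasor: V = 124∠0.0° V = 124 V.
Step 5 — Current: I = V / Z = 0.1076 + j0.02115 A = 0.1096∠11.1° A.
Step 6 — Complex power: S = V·I* = 13.34 - j2.623 VA.
Step 7 — Real power: P = Re(S) = 13.34 W.
Step 8 — Reactive power: Q = Im(S) = -2.623 VAR.
Step 9 — Apparent power: |S| = 13.59 VA.
Step 10 — Power factor: PF = P/|S| = 0.9812 (leading).

(a) P = 13.34 W  (b) Q = -2.623 VAR  (c) S = 13.59 VA  (d) PF = 0.9812 (leading)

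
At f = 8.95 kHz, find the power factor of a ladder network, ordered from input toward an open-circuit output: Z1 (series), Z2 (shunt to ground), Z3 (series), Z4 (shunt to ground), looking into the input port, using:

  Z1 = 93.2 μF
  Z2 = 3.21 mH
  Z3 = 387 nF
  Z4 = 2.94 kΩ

Step 1 — Angular frequency: ω = 2π·f = 2π·8950 = 5.623e+04 rad/s.
Step 2 — Component impedances:
  Z1: Z = 1/(jωC) = -j/(ω·C) = 0 - j0.1908 Ω
  Z2: Z = jωL = j·5.623e+04·0.00321 = 0 + j180.5 Ω
  Z3: Z = 1/(jωC) = -j/(ω·C) = 0 - j45.95 Ω
  Z4: Z = R = 2940 Ω
Step 3 — Ladder network (open output): work backward from the far end, alternating series and parallel combinations. Z_in = 11.06 + j179.8 Ω = 180.2∠86.5° Ω.
Step 4 — Power factor: PF = cos(φ) = Re(Z)/|Z| = 11.06/180.16 = 0.06139.
Step 5 — Type: Im(Z) = 179.8 ⇒ lagging (phase φ = 86.5°).

PF = 0.06139 (lagging, φ = 86.5°)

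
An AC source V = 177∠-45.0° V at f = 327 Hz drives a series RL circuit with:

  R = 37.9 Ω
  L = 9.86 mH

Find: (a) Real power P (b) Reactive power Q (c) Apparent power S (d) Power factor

Step 1 — Angular frequency: ω = 2π·f = 2π·327 = 2055 rad/s.
Step 2 — Component impedances:
  R: Z = R = 37.9 Ω
  L: Z = jωL = j·2055·0.00986 = 0 + j20.26 Ω
Step 3 — Series combination: Z_total = R + L = 37.9 + j20.26 Ω = 42.97∠28.1° Ω.
Step 4 — Source phasor: V = 177∠-45.0° V = 125.2 - j125.2 V.
Step 5 — Current: I = V / Z = 1.196 - j3.941 A = 4.119∠-73.1° A.
Step 6 — Complex power: S = V·I* = 642.9 + j343.7 VA.
Step 7 — Real power: P = Re(S) = 642.9 W.
Step 8 — Reactive power: Q = Im(S) = 343.7 VAR.
Step 9 — Apparent power: |S| = 729 VA.
Step 10 — Power factor: PF = P/|S| = 0.8819 (lagging).

(a) P = 642.9 W  (b) Q = 343.7 VAR  (c) S = 729 VA  (d) PF = 0.8819 (lagging)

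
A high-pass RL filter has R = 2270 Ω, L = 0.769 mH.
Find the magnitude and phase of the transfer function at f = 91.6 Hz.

Step 1 — Angular frequency: ω = 2π·91.6 = 575.5 rad/s.
Step 2 — Transfer function: H(jω) = jωL/(R + jωL).
Step 3 — Numerator jωL = j·0.4426; denominator R + jωL = 2270 + j0.4426.
Step 4 — H = 3.801e-08 + j0.000195.
Step 5 — Magnitude: |H| = 0.000195 (-74.2 dB); phase: φ = 90.0°.

|H| = 0.000195 (-74.2 dB), φ = 90.0°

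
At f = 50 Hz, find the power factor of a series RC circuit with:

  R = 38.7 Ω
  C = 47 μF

Step 1 — Angular frequency: ω = 2π·f = 2π·50 = 314.2 rad/s.
Step 2 — Component impedances:
  R: Z = R = 38.7 Ω
  C: Z = 1/(jωC) = -j/(ω·C) = 0 - j67.73 Ω
Step 3 — Series combination: Z_total = R + C = 38.7 - j67.73 Ω = 78∠-60.3° Ω.
Step 4 — Power factor: PF = cos(φ) = Re(Z)/|Z| = 38.7/78.003 = 0.4961.
Step 5 — Type: Im(Z) = -67.73 ⇒ leading (phase φ = -60.3°).

PF = 0.4961 (leading, φ = -60.3°)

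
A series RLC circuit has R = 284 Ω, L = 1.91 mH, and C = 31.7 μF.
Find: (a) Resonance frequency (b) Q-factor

Step 1 — Resonance condition Im(Z)=0 gives ω₀ = 1/√(LC).
Step 2 — ω₀ = 1/√(0.00191·3.17e-05) = 4064 rad/s.
Step 3 — f₀ = ω₀/(2π) = 646.8 Hz.
Step 4 — Series Q: Q = ω₀L/R = 4064·0.00191/284 = 0.02733.

(a) f₀ = 646.8 Hz  (b) Q = 0.02733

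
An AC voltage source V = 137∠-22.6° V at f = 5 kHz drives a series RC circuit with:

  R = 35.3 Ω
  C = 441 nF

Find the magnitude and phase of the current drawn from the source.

Step 1 — Angular frequency: ω = 2π·f = 2π·5000 = 3.142e+04 rad/s.
Step 2 — Component impedances:
  R: Z = R = 35.3 Ω
  C: Z = 1/(jωC) = -j/(ω·C) = 0 - j72.18 Ω
Step 3 — Series combination: Z_total = R + C = 35.3 - j72.18 Ω = 80.35∠-63.9° Ω.
Step 4 — Source phasor: V = 137∠-22.6° V = 126.5 - j52.65 V.
Step 5 — Ohm's law: I = V / Z_total = (126.5 - j52.65) / (35.3 - j72.18) = 1.28 + j1.126 A.
Step 6 — Convert to polar: |I| = 1.705 A, ∠I = 41.3°.

I = 1.705∠41.3° A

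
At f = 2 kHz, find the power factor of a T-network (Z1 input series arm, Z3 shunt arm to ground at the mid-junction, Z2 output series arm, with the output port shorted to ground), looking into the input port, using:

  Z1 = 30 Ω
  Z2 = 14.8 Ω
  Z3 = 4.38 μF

Step 1 — Angular frequency: ω = 2π·f = 2π·2000 = 1.257e+04 rad/s.
Step 2 — Component impedances:
  Z1: Z = R = 30 Ω
  Z2: Z = R = 14.8 Ω
  Z3: Z = 1/(jωC) = -j/(ω·C) = 0 - j18.17 Ω
Step 3 — With the output port shorted to ground, the output series arm Z2 runs from the junction to ground; the shunt arm Z3 also runs from the junction to ground. They appear in parallel: Z3 || Z2 = 8.896 - j7.247 Ω.
Step 4 — Series with input arm Z1: Z_in = Z1 + (Z3 || Z2) = 38.9 - j7.247 Ω = 39.57∠-10.6° Ω.
Step 5 — Power factor: PF = cos(φ) = Re(Z)/|Z| = 38.9/39.57 = 0.9831.
Step 6 — Type: Im(Z) = -7.247 ⇒ leading (phase φ = -10.6°).

PF = 0.9831 (leading, φ = -10.6°)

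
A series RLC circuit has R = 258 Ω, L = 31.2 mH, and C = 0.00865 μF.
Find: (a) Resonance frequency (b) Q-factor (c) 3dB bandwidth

Step 1 — Resonance: ω₀ = 1/√(LC) = 1/√(0.0312·8.65e-09) = 6.087e+04 rad/s.
Step 2 — f₀ = ω₀/(2π) = 9688 Hz.
Step 3 — Series Q: Q = ω₀L/R = 6.087e+04·0.0312/258 = 7.361.
Step 4 — Bandwidth: Δω = ω₀/Q = 8269 rad/s; BW = Δω/(2π) = 1316 Hz.

(a) f₀ = 9688 Hz  (b) Q = 7.361  (c) BW = 1316 Hz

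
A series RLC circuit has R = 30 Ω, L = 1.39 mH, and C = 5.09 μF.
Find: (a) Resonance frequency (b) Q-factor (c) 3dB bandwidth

Step 1 — Resonance condition Im(Z)=0 gives ω₀ = 1/√(LC).
Step 2 — ω₀ = 1/√(0.00139·5.09e-06) = 1.189e+04 rad/s.
Step 3 — f₀ = ω₀/(2π) = 1892 Hz.
Step 4 — Series Q: Q = ω₀L/R = 1.189e+04·0.00139/30 = 0.5508.
Step 5 — 3dB bandwidth: Δω = ω₀/Q = 2.158e+04 rad/s; BW = Δω/(2π) = 3435 Hz.

(a) f₀ = 1892 Hz  (b) Q = 0.5508  (c) BW = 3435 Hz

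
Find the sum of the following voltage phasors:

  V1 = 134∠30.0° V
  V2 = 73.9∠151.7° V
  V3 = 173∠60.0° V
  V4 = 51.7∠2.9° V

Step 1 — Convert each phasor to rectangular form:
  V1 = 134·(cos(30.0°) + j·sin(30.0°)) = 116 + j67 V
  V2 = 73.9·(cos(151.7°) + j·sin(151.7°)) = -65.07 + j35.04 V
  V3 = 173·(cos(60.0°) + j·sin(60.0°)) = 86.5 + j149.8 V
  V4 = 51.7·(cos(2.9°) + j·sin(2.9°)) = 51.63 + j2.616 V
Step 2 — Sum components: V_total = 189.1 + j254.5 V.
Step 3 — Convert to polar: |V_total| = 317 V, ∠V_total = 53.4°.

V_total = 317∠53.4° V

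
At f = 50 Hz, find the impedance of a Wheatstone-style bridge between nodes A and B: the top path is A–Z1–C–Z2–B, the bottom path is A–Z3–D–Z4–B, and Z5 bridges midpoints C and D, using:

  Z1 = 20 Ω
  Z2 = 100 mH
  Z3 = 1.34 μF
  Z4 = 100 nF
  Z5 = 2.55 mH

Step 1 — Angular frequency: ω = 2π·f = 2π·50 = 314.2 rad/s.
Step 2 — Component impedances:
  Z1: Z = R = 20 Ω
  Z2: Z = jωL = j·314.2·0.1 = 0 + j31.42 Ω
  Z3: Z = 1/(jωC) = -j/(ω·C) = 0 - j2375 Ω
  Z4: Z = 1/(jωC) = -j/(ω·C) = 0 - j3.183e+04 Ω
  Z5: Z = jωL = j·314.2·0.00255 = 0 + j0.8011 Ω
Step 3 — Bridge requires nodal analysis (the Z5 bridge couples midpoints C and D, so the two paths cannot be reduced to a simple series/parallel combination). Setting node B to ground and injecting 1 A at node A, the 3-node admittance system at A, C, D solves to V_A = Z_AB = 20 + j31.28 Ω = 37.13∠57.4° Ω.

Z = 20 + j31.28 Ω = 37.13∠57.4° Ω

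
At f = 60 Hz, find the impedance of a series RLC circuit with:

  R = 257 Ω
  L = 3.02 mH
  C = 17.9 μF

Step 1 — Angular frequency: ω = 2π·f = 2π·60 = 377 rad/s.
Step 2 — Component impedances:
  R: Z = R = 257 Ω
  L: Z = jωL = j·377·0.00302 = 0 + j1.139 Ω
  C: Z = 1/(jωC) = -j/(ω·C) = 0 - j148.2 Ω
Step 3 — Series combination: Z_total = R + L + C = 257 - j147.1 Ω = 296.1∠-29.8° Ω.

Z = 257 - j147.1 Ω = 296.1∠-29.8° Ω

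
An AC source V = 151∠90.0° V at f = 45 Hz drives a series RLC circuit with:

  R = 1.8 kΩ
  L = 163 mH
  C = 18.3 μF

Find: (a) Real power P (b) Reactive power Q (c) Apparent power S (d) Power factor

Step 1 — Angular frequency: ω = 2π·f = 2π·45 = 282.7 rad/s.
Step 2 — Component impedances:
  R: Z = R = 1800 Ω
  L: Z = jωL = j·282.7·0.163 = 0 + j46.09 Ω
  C: Z = 1/(jωC) = -j/(ω·C) = 0 - j193.3 Ω
Step 3 — Series combination: Z_total = R + L + C = 1800 - j147.2 Ω = 1806∠-4.7° Ω.
Step 4 — Source phasor: V = 151∠90.0° V = 0 + j151 V.
Step 5 — Current: I = V / Z = -0.006814 + j0.08333 A = 0.08361∠94.7° A.
Step 6 — Complex power: S = V·I* = 12.58 - j1.029 VA.
Step 7 — Real power: P = Re(S) = 12.58 W.
Step 8 — Reactive power: Q = Im(S) = -1.029 VAR.
Step 9 — Apparent power: |S| = 12.63 VA.
Step 10 — Power factor: PF = P/|S| = 0.9967 (leading).

(a) P = 12.58 W  (b) Q = -1.029 VAR  (c) S = 12.63 VA  (d) PF = 0.9967 (leading)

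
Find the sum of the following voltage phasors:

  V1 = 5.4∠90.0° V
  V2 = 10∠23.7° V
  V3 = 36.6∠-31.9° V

Step 1 — Convert each phasor to rectangular form:
  V1 = 5.4·(cos(90.0°) + j·sin(90.0°)) = 0 + j5.4 V
  V2 = 10·(cos(23.7°) + j·sin(23.7°)) = 9.157 + j4.019 V
  V3 = 36.6·(cos(-31.9°) + j·sin(-31.9°)) = 31.07 - j19.34 V
Step 2 — Sum components: V_total = 40.23 - j9.921 V.
Step 3 — Convert to polar: |V_total| = 41.43 V, ∠V_total = -13.9°.

V_total = 41.43∠-13.9° V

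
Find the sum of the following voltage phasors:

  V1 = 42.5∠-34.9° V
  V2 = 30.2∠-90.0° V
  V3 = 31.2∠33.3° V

Step 1 — Convert each phasor to rectangular form:
  V1 = 42.5·(cos(-34.9°) + j·sin(-34.9°)) = 34.86 - j24.32 V
  V2 = 30.2·(cos(-90.0°) + j·sin(-90.0°)) = 0 - j30.2 V
  V3 = 31.2·(cos(33.3°) + j·sin(33.3°)) = 26.08 + j17.13 V
Step 2 — Sum components: V_total = 60.93 - j37.39 V.
Step 3 — Convert to polar: |V_total| = 71.49 V, ∠V_total = -31.5°.

V_total = 71.49∠-31.5° V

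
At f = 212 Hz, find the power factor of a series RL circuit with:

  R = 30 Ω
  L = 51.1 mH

Step 1 — Angular frequency: ω = 2π·f = 2π·212 = 1332 rad/s.
Step 2 — Component impedances:
  R: Z = R = 30 Ω
  L: Z = jωL = j·1332·0.0511 = 0 + j68.07 Ω
Step 3 — Series combination: Z_total = R + L = 30 + j68.07 Ω = 74.38∠66.2° Ω.
Step 4 — Power factor: PF = cos(φ) = Re(Z)/|Z| = 30/74.38 = 0.4033.
Step 5 — Type: Im(Z) = 68.07 ⇒ lagging (phase φ = 66.2°).

PF = 0.4033 (lagging, φ = 66.2°)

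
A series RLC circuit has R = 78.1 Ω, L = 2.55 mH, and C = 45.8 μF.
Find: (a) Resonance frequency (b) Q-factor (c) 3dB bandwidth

Step 1 — Resonance: ω₀ = 1/√(LC) = 1/√(0.00255·4.58e-05) = 2926 rad/s.
Step 2 — f₀ = ω₀/(2π) = 465.7 Hz.
Step 3 — Series Q: Q = ω₀L/R = 2926·0.00255/78.1 = 0.09554.
Step 4 — Bandwidth: Δω = ω₀/Q = 3.063e+04 rad/s; BW = Δω/(2π) = 4875 Hz.

(a) f₀ = 465.7 Hz  (b) Q = 0.09554  (c) BW = 4875 Hz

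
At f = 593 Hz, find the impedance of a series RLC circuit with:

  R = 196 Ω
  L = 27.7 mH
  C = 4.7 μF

Step 1 — Angular frequency: ω = 2π·f = 2π·593 = 3726 rad/s.
Step 2 — Component impedances:
  R: Z = R = 196 Ω
  L: Z = jωL = j·3726·0.0277 = 0 + j103.2 Ω
  C: Z = 1/(jωC) = -j/(ω·C) = 0 - j57.1 Ω
Step 3 — Series combination: Z_total = R + L + C = 196 + j46.1 Ω = 201.3∠13.2° Ω.

Z = 196 + j46.1 Ω = 201.3∠13.2° Ω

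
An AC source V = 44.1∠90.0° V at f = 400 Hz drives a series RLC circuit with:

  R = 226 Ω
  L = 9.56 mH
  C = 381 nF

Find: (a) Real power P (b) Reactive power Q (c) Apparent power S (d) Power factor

Step 1 — Angular frequency: ω = 2π·f = 2π·400 = 2513 rad/s.
Step 2 — Component impedances:
  R: Z = R = 226 Ω
  L: Z = jωL = j·2513·0.00956 = 0 + j24.03 Ω
  C: Z = 1/(jωC) = -j/(ω·C) = 0 - j1044 Ω
Step 3 — Series combination: Z_total = R + L + C = 226 - j1020 Ω = 1045∠-77.5° Ω.
Step 4 — Source phasor: V = 44.1∠90.0° V = 0 + j44.1 V.
Step 5 — Current: I = V / Z = -0.0412 + j0.009126 A = 0.0422∠167.5° A.
Step 6 — Complex power: S = V·I* = 0.4025 - j1.817 VA.
Step 7 — Real power: P = Re(S) = 0.4025 W.
Step 8 — Reactive power: Q = Im(S) = -1.817 VAR.
Step 9 — Apparent power: |S| = 1.861 VA.
Step 10 — Power factor: PF = P/|S| = 0.2163 (leading).

(a) P = 0.4025 W  (b) Q = -1.817 VAR  (c) S = 1.861 VA  (d) PF = 0.2163 (leading)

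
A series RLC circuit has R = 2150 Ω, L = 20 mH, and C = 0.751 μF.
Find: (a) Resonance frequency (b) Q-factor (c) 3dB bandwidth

Step 1 — Resonance: ω₀ = 1/√(LC) = 1/√(0.02·7.51e-07) = 8160 rad/s.
Step 2 — f₀ = ω₀/(2π) = 1299 Hz.
Step 3 — Series Q: Q = ω₀L/R = 8160·0.02/2150 = 0.0759.
Step 4 — Bandwidth: Δω = ω₀/Q = 1.075e+05 rad/s; BW = Δω/(2π) = 1.711e+04 Hz.

(a) f₀ = 1299 Hz  (b) Q = 0.0759  (c) BW = 1.711e+04 Hz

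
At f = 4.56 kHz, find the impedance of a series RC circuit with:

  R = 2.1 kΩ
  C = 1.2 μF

Step 1 — Angular frequency: ω = 2π·f = 2π·4560 = 2.865e+04 rad/s.
Step 2 — Component impedances:
  R: Z = R = 2100 Ω
  C: Z = 1/(jωC) = -j/(ω·C) = 0 - j29.09 Ω
Step 3 — Series combination: Z_total = R + C = 2100 - j29.09 Ω = 2100∠-0.8° Ω.

Z = 2100 - j29.09 Ω = 2100∠-0.8° Ω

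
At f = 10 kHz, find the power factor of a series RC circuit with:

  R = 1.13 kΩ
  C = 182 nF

Step 1 — Angular frequency: ω = 2π·f = 2π·1e+04 = 6.283e+04 rad/s.
Step 2 — Component impedances:
  R: Z = R = 1130 Ω
  C: Z = 1/(jωC) = -j/(ω·C) = 0 - j87.45 Ω
Step 3 — Series combination: Z_total = R + C = 1130 - j87.45 Ω = 1133∠-4.4° Ω.
Step 4 — Power factor: PF = cos(φ) = Re(Z)/|Z| = 1130/1133.4 = 0.997.
Step 5 — Type: Im(Z) = -87.45 ⇒ leading (phase φ = -4.4°).

PF = 0.997 (leading, φ = -4.4°)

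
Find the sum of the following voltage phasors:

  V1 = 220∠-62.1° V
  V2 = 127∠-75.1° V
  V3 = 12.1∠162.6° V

Step 1 — Convert each phasor to rectangular form:
  V1 = 220·(cos(-62.1°) + j·sin(-62.1°)) = 102.9 - j194.4 V
  V2 = 127·(cos(-75.1°) + j·sin(-75.1°)) = 32.66 - j122.7 V
  V3 = 12.1·(cos(162.6°) + j·sin(162.6°)) = -11.55 + j3.618 V
Step 2 — Sum components: V_total = 124.1 - j313.5 V.
Step 3 — Convert to polar: |V_total| = 337.2 V, ∠V_total = -68.4°.

V_total = 337.2∠-68.4° V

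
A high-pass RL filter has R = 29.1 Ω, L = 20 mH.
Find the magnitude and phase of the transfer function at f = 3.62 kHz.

Step 1 — Angular frequency: ω = 2π·3620 = 2.275e+04 rad/s.
Step 2 — Transfer function: H(jω) = jωL/(R + jωL).
Step 3 — Numerator jωL = j·454.9; denominator R + jωL = 29.1 + j454.9.
Step 4 — H = 0.9959 + j0.06371.
Step 5 — Magnitude: |H| = 0.998 (-0.0 dB); phase: φ = 3.7°.

|H| = 0.998 (-0.0 dB), φ = 3.7°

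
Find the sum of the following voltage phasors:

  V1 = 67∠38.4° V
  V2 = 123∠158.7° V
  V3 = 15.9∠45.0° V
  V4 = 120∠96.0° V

Step 1 — Convert each phasor to rectangular form:
  V1 = 67·(cos(38.4°) + j·sin(38.4°)) = 52.51 + j41.62 V
  V2 = 123·(cos(158.7°) + j·sin(158.7°)) = -114.6 + j44.68 V
  V3 = 15.9·(cos(45.0°) + j·sin(45.0°)) = 11.24 + j11.24 V
  V4 = 120·(cos(96.0°) + j·sin(96.0°)) = -12.54 + j119.3 V
Step 2 — Sum components: V_total = -63.39 + j216.9 V.
Step 3 — Convert to polar: |V_total| = 226 V, ∠V_total = 106.3°.

V_total = 226∠106.3° V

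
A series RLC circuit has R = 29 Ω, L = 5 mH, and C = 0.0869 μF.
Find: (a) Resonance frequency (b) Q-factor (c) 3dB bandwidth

Step 1 — Resonance: ω₀ = 1/√(LC) = 1/√(0.005·8.69e-08) = 4.797e+04 rad/s.
Step 2 — f₀ = ω₀/(2π) = 7635 Hz.
Step 3 — Series Q: Q = ω₀L/R = 4.797e+04·0.005/29 = 8.271.
Step 4 — Bandwidth: Δω = ω₀/Q = 5800 rad/s; BW = Δω/(2π) = 923.1 Hz.

(a) f₀ = 7635 Hz  (b) Q = 8.271  (c) BW = 923.1 Hz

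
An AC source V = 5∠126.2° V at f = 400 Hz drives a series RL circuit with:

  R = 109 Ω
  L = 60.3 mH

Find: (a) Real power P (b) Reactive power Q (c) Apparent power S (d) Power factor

Step 1 — Angular frequency: ω = 2π·f = 2π·400 = 2513 rad/s.
Step 2 — Component impedances:
  R: Z = R = 109 Ω
  L: Z = jωL = j·2513·0.0603 = 0 + j151.6 Ω
Step 3 — Series combination: Z_total = R + L = 109 + j151.6 Ω = 186.7∠54.3° Ω.
Step 4 — Source phasor: V = 5∠126.2° V = -2.953 + j4.035 V.
Step 5 — Current: I = V / Z = 0.00831 + j0.02546 A = 0.02678∠71.9° A.
Step 6 — Complex power: S = V·I* = 0.0782 + j0.1087 VA.
Step 7 — Real power: P = Re(S) = 0.0782 W.
Step 8 — Reactive power: Q = Im(S) = 0.1087 VAR.
Step 9 — Apparent power: |S| = 0.1339 VA.
Step 10 — Power factor: PF = P/|S| = 0.5839 (lagging).

(a) P = 0.0782 W  (b) Q = 0.1087 VAR  (c) S = 0.1339 VA  (d) PF = 0.5839 (lagging)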